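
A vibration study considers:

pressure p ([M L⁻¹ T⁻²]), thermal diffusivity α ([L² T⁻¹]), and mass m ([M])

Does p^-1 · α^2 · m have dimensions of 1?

no

Sum the exponent of each base dimension across the product:
  M: −[p]_M + 2·[α]_M + [m]_M = −(1) + 2·(0) + (1) = 0
  L: −[p]_L + 2·[α]_L + [m]_L = −(-1) + 2·(2) + (0) = 5
  T: −[p]_T + 2·[α]_T + [m]_T = −(-2) + 2·(-1) + (0) = 0
Net dimensions [L⁵] ≠ [1] — not dimensionless.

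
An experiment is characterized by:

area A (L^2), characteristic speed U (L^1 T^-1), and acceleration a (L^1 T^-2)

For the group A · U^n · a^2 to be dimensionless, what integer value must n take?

Balance the L exponent: (1)·n from U, plus (2) + 2·(1) = 4 from the rest, must sum to zero.
n + 4 = 0, so n = -4.

-4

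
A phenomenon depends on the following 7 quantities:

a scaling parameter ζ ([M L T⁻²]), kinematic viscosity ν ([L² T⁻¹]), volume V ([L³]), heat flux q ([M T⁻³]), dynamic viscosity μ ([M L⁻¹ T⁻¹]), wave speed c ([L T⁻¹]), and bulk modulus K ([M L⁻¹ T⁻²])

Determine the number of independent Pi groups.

4

There are 7 variables and 3 base dimensions (M, L, T).
The dimension matrix has rank 3.
Independent dimensionless groups: 7 − 3 = 4.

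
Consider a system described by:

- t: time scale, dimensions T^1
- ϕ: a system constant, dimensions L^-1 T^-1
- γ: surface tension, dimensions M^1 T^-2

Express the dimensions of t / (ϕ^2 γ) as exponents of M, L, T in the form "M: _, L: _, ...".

Collect each base-dimension exponent across the product:
  M: (0) − 2·(0) − (1) = -1
  L: (0) − 2·(-1) − (0) = 2
  T: (1) − 2·(-1) − (-2) = 5
So the dimensions are [M⁻¹ L² T⁵].

M: -1, L: 2, T: 5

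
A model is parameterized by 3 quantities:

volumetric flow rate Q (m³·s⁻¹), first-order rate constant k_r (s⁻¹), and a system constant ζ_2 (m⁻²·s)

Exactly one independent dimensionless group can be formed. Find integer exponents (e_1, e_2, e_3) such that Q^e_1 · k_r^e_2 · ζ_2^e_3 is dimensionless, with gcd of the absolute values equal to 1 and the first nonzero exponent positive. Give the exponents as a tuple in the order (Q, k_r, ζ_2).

L: e_1·(3) + e_2·(0) + e_3·(-2) = 0
T: e_1·(-1) + e_2·(-1) + e_3·(1) = 0
Solving this homogeneous linear system for the smallest-integer solution (first nonzero entry positive) gives (2, 1, 3).

(2, 1, 3)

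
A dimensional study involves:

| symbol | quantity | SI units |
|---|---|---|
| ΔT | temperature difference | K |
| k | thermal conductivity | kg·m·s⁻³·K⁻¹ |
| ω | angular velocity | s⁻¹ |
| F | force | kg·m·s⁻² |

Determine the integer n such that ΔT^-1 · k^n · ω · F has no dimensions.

-1

Balance the M exponent: (1)·n from k, plus −(0) + (0) + (1) = 1 from the rest, must sum to zero.
n + 1 = 0, so n = -1.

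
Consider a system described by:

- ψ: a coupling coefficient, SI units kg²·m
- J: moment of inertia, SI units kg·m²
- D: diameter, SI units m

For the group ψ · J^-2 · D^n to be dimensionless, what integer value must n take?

Balance the L exponent: (1)·n from D, plus (1) − 2·(2) = -3 from the rest, must sum to zero.
n − 3 = 0, so n = 3.

3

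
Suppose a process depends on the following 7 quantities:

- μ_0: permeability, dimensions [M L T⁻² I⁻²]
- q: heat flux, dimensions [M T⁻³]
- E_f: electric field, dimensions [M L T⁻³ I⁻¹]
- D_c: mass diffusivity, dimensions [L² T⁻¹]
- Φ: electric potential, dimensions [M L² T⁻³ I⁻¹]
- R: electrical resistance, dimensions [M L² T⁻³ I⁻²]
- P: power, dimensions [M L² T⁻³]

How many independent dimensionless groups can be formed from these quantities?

3

There are 7 variables and 4 base dimensions (M, L, T, I).
The dimension matrix has rank 4.
Independent dimensionless groups: 7 − 4 = 3.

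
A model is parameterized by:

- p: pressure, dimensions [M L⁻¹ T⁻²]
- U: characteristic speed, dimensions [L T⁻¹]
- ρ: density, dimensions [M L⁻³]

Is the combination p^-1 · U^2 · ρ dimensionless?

yes

Sum the exponent of each base dimension across the product:
  M: −[p]_M + 2·[U]_M + [ρ]_M = −(1) + 2·(0) + (1) = 0
  L: −[p]_L + 2·[U]_L + [ρ]_L = −(-1) + 2·(1) + (-3) = 0
  T: −[p]_T + 2·[U]_T + [ρ]_T = −(-2) + 2·(-1) + (0) = 0
  I: −[p]_I + 2·[U]_I + [ρ]_I = −(0) + 2·(0) + (0) = 0
All base exponents vanish — dimensionless.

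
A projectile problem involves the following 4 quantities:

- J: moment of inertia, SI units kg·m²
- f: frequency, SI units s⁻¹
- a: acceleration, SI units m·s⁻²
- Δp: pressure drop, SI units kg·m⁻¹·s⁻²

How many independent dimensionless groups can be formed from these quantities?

There are 4 variables and 3 base dimensions (M, L, T).
The dimension matrix has rank 3.
Independent dimensionless groups: 4 − 3 = 1.

1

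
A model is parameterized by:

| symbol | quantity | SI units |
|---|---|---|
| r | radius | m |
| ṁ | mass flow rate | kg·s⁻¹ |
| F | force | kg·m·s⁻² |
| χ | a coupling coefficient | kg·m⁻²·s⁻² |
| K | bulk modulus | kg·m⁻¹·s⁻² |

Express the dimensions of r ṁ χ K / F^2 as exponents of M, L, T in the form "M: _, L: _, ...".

M: 1, L: -4, T: -1

Collect each base-dimension exponent across the product:
  M: (0) + (1) − 2·(1) + (1) + (1) = 1
  L: (1) + (0) − 2·(1) + (-2) + (-1) = -4
  T: (0) + (-1) − 2·(-2) + (-2) + (-2) = -1
So the dimensions are [M L⁻⁴ T⁻¹].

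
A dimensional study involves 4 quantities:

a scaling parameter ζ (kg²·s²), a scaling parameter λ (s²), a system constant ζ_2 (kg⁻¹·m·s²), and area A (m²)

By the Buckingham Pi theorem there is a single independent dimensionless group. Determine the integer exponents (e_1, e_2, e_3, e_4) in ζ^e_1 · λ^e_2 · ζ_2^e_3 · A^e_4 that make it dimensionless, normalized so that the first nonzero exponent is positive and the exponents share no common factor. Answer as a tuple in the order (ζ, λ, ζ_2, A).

(1, -3, 2, -1)

M: e_1·(2) + e_2·(0) + e_3·(-1) + e_4·(0) = 0
L: e_1·(0) + e_2·(0) + e_3·(1) + e_4·(2) = 0
T: e_1·(2) + e_2·(2) + e_3·(2) + e_4·(0) = 0
Solving this homogeneous linear system for the smallest-integer solution (first nonzero entry positive) gives (1, -3, 2, -1).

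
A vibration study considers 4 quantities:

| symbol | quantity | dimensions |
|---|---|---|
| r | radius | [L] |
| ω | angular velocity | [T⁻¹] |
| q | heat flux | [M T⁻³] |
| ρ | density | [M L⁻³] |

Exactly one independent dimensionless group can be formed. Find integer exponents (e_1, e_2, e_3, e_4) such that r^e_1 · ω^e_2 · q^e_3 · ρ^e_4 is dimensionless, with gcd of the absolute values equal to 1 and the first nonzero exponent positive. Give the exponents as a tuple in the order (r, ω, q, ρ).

(3, 3, -1, 1)

M: e_1·(0) + e_2·(0) + e_3·(1) + e_4·(1) = 0
L: e_1·(1) + e_2·(0) + e_3·(0) + e_4·(-3) = 0
T: e_1·(0) + e_2·(-1) + e_3·(-3) + e_4·(0) = 0
Solving this homogeneous linear system for the smallest-integer solution (first nonzero entry positive) gives (3, 3, -1, 1).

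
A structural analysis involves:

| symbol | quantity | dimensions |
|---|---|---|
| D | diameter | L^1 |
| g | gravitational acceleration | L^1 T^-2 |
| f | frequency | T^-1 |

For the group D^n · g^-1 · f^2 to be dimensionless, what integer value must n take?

Balance the L exponent: (1)·n from D, plus −(1) + 2·(0) = -1 from the rest, must sum to zero.
n − 1 = 0, so n = 1.

1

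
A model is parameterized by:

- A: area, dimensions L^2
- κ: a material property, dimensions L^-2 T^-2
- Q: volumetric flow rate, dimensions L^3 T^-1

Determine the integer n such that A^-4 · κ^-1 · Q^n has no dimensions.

2

Balance the L exponent: (3)·n from Q, plus −4·(2) − (-2) = -6 from the rest, must sum to zero.
3n − 6 = 0, so n = 2.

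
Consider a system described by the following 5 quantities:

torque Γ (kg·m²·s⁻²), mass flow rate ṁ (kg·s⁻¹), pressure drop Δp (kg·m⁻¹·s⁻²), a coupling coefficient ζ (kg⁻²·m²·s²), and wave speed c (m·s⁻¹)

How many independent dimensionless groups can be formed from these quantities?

There are 5 variables and 3 base dimensions (M, L, T).
The dimension matrix has rank 3.
Independent dimensionless groups: 5 − 3 = 2.

2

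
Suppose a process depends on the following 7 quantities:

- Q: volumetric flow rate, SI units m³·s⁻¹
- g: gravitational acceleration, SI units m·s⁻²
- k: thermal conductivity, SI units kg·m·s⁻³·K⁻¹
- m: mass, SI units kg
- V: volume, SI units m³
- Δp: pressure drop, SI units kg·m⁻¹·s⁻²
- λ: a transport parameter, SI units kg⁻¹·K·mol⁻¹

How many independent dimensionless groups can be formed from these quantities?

2

There are 7 variables and 5 base dimensions (M, L, T, Θ, N).
The dimension matrix has rank 5.
Independent dimensionless groups: 7 − 5 = 2.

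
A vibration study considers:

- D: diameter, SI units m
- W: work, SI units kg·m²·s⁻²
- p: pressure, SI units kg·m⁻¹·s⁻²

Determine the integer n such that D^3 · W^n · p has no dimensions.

Balance the M exponent: (1)·n from W, plus 3·(0) + (1) = 1 from the rest, must sum to zero.
n + 1 = 0, so n = -1.

-1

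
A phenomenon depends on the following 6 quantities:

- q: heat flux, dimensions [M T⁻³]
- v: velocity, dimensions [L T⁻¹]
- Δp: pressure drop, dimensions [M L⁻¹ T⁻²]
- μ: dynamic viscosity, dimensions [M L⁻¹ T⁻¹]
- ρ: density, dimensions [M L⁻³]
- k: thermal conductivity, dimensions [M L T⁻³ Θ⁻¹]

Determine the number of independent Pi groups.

2

There are 6 variables and 4 base dimensions (M, L, T, Θ).
The dimension matrix has rank 4.
Independent dimensionless groups: 6 − 4 = 2.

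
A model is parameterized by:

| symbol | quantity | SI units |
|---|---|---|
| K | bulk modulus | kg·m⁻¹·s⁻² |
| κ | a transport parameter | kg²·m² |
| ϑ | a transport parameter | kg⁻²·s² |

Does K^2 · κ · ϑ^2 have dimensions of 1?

yes

Sum the exponent of each base dimension across the product:
  M: 2·[K]_M + [κ]_M + 2·[ϑ]_M = 2·(1) + (2) + 2·(-2) = 0
  L: 2·[K]_L + [κ]_L + 2·[ϑ]_L = 2·(-1) + (2) + 2·(0) = 0
  T: 2·[K]_T + [κ]_T + 2·[ϑ]_T = 2·(-2) + (0) + 2·(2) = 0
All base exponents vanish — dimensionless.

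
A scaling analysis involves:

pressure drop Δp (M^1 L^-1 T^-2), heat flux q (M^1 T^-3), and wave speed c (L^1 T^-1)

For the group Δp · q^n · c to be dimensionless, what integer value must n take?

-1

Balance the M exponent: (1)·n from q, plus (1) + (0) = 1 from the rest, must sum to zero.
n + 1 = 0, so n = -1.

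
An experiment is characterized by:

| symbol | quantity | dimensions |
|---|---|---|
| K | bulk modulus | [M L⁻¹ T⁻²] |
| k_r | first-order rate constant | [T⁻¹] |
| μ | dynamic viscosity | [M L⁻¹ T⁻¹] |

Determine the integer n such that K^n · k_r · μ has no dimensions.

-1

Balance the M exponent: (1)·n from K, plus (0) + (1) = 1 from the rest, must sum to zero.
n + 1 = 0, so n = -1.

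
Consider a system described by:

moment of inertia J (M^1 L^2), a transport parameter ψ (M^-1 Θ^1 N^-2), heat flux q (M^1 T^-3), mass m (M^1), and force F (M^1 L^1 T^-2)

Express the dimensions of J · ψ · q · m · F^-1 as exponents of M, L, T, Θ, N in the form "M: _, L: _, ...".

Collect each base-dimension exponent across the product:
  M: (1) + (-1) + (1) + (1) − (1) = 1
  L: (2) + (0) + (0) + (0) − (1) = 1
  T: (0) + (0) + (-3) + (0) − (-2) = -1
  Θ: (0) + (1) + (0) + (0) − (0) = 1
  N: (0) + (-2) + (0) + (0) − (0) = -2
So the dimensions are [M L T⁻¹ Θ N⁻²].

M: 1, L: 1, T: -1, Θ: 1, N: -2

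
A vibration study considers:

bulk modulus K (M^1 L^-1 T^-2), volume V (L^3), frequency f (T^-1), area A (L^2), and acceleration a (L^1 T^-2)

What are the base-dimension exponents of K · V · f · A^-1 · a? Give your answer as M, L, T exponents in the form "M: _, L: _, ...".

M: 1, L: 1, T: -5

Collect each base-dimension exponent across the product:
  M: (1) + (0) + (0) − (0) + (0) = 1
  L: (-1) + (3) + (0) − (2) + (1) = 1
  T: (-2) + (0) + (-1) − (0) + (-2) = -5
So the dimensions are [M L T⁻⁵].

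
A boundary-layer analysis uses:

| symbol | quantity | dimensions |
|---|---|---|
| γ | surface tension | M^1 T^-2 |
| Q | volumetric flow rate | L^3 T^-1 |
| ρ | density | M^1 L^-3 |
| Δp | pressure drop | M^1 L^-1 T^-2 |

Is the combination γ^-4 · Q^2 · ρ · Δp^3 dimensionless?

Sum the exponent of each base dimension across the product:
  M: −4·[γ]_M + 2·[Q]_M + [ρ]_M + 3·[Δp]_M = −4·(1) + 2·(0) + (1) + 3·(1) = 0
  L: −4·[γ]_L + 2·[Q]_L + [ρ]_L + 3·[Δp]_L = −4·(0) + 2·(3) + (-3) + 3·(-1) = 0
  T: −4·[γ]_T + 2·[Q]_T + [ρ]_T + 3·[Δp]_T = −4·(-2) + 2·(-1) + (0) + 3·(-2) = 0
All base exponents vanish — dimensionless.

yes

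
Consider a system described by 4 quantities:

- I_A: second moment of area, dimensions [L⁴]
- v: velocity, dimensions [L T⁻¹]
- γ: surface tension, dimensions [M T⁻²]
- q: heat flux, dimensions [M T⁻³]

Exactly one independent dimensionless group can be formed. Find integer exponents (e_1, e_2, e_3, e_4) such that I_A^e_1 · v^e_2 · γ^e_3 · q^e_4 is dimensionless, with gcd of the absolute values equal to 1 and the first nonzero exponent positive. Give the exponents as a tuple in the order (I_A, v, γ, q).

(1, -4, -4, 4)

M: e_1·(0) + e_2·(0) + e_3·(1) + e_4·(1) = 0
L: e_1·(4) + e_2·(1) + e_3·(0) + e_4·(0) = 0
T: e_1·(0) + e_2·(-1) + e_3·(-2) + e_4·(-3) = 0
Solving this homogeneous linear system for the smallest-integer solution (first nonzero entry positive) gives (1, -4, -4, 4).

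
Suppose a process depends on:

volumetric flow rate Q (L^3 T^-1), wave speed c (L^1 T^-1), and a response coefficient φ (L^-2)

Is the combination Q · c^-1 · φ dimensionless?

yes

Sum the exponent of each base dimension across the product:
  L: [Q]_L − [c]_L + [φ]_L = (3) − (1) + (-2) = 0
  T: [Q]_T − [c]_T + [φ]_T = (-1) − (-1) + (0) = 0
All base exponents vanish — dimensionless.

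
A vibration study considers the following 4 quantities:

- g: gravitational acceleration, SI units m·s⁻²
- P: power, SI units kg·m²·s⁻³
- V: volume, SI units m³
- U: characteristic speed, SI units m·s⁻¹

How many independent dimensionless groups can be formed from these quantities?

1

There are 4 variables and 3 base dimensions (M, L, T).
The dimension matrix has rank 3.
Independent dimensionless groups: 4 − 3 = 1.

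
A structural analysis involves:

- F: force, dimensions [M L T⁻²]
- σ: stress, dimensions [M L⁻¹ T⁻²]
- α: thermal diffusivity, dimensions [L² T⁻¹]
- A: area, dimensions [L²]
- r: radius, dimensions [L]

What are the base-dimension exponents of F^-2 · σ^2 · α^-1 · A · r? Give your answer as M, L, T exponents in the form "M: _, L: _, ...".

Collect each base-dimension exponent across the product:
  M: −2·(1) + 2·(1) − (0) + (0) + (0) = 0
  L: −2·(1) + 2·(-1) − (2) + (2) + (1) = -3
  T: −2·(-2) + 2·(-2) − (-1) + (0) + (0) = 1
So the dimensions are [L⁻³ T].

M: 0, L: -3, T: 1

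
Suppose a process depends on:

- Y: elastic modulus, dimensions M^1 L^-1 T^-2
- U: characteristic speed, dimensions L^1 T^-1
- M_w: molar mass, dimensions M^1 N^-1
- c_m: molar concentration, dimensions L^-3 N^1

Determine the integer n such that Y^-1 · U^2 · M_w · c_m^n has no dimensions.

Balance the L exponent: (-3)·n from c_m, plus −(-1) + 2·(1) + (0) = 3 from the rest, must sum to zero.
-3n + 3 = 0, so n = 1.

1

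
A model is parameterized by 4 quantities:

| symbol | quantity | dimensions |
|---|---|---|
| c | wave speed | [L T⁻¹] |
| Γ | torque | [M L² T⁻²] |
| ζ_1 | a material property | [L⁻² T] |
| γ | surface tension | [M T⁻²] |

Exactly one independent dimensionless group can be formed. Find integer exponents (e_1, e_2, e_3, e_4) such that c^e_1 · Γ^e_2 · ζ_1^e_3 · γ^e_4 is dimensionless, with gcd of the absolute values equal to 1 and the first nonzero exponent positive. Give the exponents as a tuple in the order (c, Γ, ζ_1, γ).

M: e_1·(0) + e_2·(1) + e_3·(0) + e_4·(1) = 0
L: e_1·(1) + e_2·(2) + e_3·(-2) + e_4·(0) = 0
T: e_1·(-1) + e_2·(-2) + e_3·(1) + e_4·(-2) = 0
Solving this homogeneous linear system for the smallest-integer solution (first nonzero entry positive) gives (2, 1, 2, -1).

(2, 1, 2, -1)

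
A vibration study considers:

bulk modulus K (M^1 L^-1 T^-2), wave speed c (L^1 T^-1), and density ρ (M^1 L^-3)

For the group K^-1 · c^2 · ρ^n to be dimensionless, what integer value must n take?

1

Balance the M exponent: (1)·n from ρ, plus −(1) + 2·(0) = -1 from the rest, must sum to zero.
n − 1 = 0, so n = 1.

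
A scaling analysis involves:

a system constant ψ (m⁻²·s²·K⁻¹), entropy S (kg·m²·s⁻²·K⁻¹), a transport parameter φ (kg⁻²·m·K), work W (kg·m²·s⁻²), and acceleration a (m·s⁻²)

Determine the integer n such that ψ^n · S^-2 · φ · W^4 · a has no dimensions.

Balance the L exponent: (-2)·n from ψ, plus −2·(2) + (1) + 4·(2) + (1) = 6 from the rest, must sum to zero.
-2n + 6 = 0, so n = 3.

3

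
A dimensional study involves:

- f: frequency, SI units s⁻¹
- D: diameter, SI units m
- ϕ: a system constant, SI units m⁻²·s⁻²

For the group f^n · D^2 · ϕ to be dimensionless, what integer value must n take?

Balance the T exponent: (-1)·n from f, plus 2·(0) + (-2) = -2 from the rest, must sum to zero.
−n − 2 = 0, so n = -2.

-2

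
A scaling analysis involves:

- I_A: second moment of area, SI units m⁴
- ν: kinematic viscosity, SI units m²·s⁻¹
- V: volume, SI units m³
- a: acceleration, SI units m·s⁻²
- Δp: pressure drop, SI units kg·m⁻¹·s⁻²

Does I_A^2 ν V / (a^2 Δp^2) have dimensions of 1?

Sum the exponent of each base dimension across the product:
  M: 2·[I_A]_M + [ν]_M + [V]_M − 2·[a]_M − 2·[Δp]_M = 2·(0) + (0) + (0) − 2·(0) − 2·(1) = -2
  L: 2·[I_A]_L + [ν]_L + [V]_L − 2·[a]_L − 2·[Δp]_L = 2·(4) + (2) + (3) − 2·(1) − 2·(-1) = 13
  T: 2·[I_A]_T + [ν]_T + [V]_T − 2·[a]_T − 2·[Δp]_T = 2·(0) + (-1) + (0) − 2·(-2) − 2·(-2) = 7
Net dimensions [M⁻² L¹³ T⁷] ≠ [1] — not dimensionless.

no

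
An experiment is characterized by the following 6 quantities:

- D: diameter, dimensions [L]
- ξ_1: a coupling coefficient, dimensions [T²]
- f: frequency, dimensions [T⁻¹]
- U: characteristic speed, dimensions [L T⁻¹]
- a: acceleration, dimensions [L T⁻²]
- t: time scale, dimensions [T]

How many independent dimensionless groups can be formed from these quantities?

There are 6 variables and 2 base dimensions (L, T).
The dimension matrix has rank 2.
Independent dimensionless groups: 6 − 2 = 4.

4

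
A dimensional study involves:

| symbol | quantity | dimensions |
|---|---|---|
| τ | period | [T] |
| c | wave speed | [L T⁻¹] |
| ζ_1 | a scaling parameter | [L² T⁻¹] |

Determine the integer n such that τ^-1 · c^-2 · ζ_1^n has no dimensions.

1

Balance the L exponent: (2)·n from ζ_1, plus −(0) − 2·(1) = -2 from the rest, must sum to zero.
2n − 2 = 0, so n = 1.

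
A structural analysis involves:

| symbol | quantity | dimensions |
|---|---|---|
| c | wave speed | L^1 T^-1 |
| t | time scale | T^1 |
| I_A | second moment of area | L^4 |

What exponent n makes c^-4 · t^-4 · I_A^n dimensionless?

Balance the L exponent: (4)·n from I_A, plus −4·(1) − 4·(0) = -4 from the rest, must sum to zero.
4n − 4 = 0, so n = 1.

1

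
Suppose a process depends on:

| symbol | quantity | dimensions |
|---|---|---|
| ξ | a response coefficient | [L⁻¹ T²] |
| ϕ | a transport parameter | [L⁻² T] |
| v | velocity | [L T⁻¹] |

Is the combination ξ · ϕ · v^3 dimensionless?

yes

Sum the exponent of each base dimension across the product:
  L: [ξ]_L + [ϕ]_L + 3·[v]_L = (-1) + (-2) + 3·(1) = 0
  T: [ξ]_T + [ϕ]_T + 3·[v]_T = (2) + (1) + 3·(-1) = 0
All base exponents vanish — dimensionless.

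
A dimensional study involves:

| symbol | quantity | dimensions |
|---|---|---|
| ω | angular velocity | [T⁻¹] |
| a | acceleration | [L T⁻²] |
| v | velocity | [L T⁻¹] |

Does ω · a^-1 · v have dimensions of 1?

Sum the exponent of each base dimension across the product:
  M: [ω]_M − [a]_M + [v]_M = (0) − (0) + (0) = 0
  L: [ω]_L − [a]_L + [v]_L = (0) − (1) + (1) = 0
  T: [ω]_T − [a]_T + [v]_T = (-1) − (-2) + (-1) = 0
All base exponents vanish — dimensionless.

yes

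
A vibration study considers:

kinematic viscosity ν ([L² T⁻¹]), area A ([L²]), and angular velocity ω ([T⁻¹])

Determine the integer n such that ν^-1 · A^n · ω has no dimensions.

Balance the L exponent: (2)·n from A, plus −(2) + (0) = -2 from the rest, must sum to zero.
2n − 2 = 0, so n = 1.

1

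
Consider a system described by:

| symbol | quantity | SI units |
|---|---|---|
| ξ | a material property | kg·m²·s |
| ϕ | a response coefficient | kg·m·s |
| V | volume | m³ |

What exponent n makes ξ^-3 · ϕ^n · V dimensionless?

Balance the M exponent: (1)·n from ϕ, plus −3·(1) + (0) = -3 from the rest, must sum to zero.
n − 3 = 0, so n = 3.

3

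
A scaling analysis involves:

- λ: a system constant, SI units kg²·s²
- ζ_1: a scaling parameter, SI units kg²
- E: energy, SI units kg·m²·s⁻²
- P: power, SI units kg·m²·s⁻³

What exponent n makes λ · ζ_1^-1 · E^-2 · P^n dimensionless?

2

Balance the M exponent: (1)·n from P, plus (2) − (2) − 2·(1) = -2 from the rest, must sum to zero.
n − 2 = 0, so n = 2.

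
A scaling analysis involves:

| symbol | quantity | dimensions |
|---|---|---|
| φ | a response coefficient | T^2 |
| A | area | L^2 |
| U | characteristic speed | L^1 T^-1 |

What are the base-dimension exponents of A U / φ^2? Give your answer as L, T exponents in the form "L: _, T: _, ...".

L: 3, T: -5

Collect each base-dimension exponent across the product:
  L: −2·(0) + (2) + (1) = 3
  T: −2·(2) + (0) + (-1) = -5
So the dimensions are [L³ T⁻⁵].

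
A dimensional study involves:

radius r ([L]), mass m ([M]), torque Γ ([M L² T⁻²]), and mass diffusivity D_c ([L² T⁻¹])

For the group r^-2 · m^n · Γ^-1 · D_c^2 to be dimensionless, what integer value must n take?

1

Balance the M exponent: (1)·n from m, plus −2·(0) − (1) + 2·(0) = -1 from the rest, must sum to zero.
n − 1 = 0, so n = 1.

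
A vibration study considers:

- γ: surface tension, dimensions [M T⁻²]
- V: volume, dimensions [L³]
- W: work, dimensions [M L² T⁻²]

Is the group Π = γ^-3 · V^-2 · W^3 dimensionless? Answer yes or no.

yes

Sum the exponent of each base dimension across the product:
  M: −3·[γ]_M − 2·[V]_M + 3·[W]_M = −3·(1) − 2·(0) + 3·(1) = 0
  L: −3·[γ]_L − 2·[V]_L + 3·[W]_L = −3·(0) − 2·(3) + 3·(2) = 0
  T: −3·[γ]_T − 2·[V]_T + 3·[W]_T = −3·(-2) − 2·(0) + 3·(-2) = 0
All base exponents vanish — dimensionless.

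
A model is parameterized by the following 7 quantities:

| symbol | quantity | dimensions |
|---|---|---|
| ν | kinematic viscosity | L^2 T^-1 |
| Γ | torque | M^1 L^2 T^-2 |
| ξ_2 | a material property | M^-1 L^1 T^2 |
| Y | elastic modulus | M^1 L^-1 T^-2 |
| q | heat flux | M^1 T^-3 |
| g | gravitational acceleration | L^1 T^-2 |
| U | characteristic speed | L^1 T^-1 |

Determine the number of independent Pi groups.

There are 7 variables and 3 base dimensions (M, L, T).
The dimension matrix has rank 3.
Independent dimensionless groups: 7 − 3 = 4.

4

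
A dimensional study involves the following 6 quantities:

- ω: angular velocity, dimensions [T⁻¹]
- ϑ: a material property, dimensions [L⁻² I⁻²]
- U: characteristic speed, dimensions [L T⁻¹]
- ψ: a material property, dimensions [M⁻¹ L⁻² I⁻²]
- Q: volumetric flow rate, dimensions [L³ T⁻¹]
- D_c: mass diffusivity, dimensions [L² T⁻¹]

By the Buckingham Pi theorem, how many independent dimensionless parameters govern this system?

2

There are 6 variables and 4 base dimensions (M, L, T, I).
The dimension matrix has rank 4.
Independent dimensionless groups: 6 − 4 = 2.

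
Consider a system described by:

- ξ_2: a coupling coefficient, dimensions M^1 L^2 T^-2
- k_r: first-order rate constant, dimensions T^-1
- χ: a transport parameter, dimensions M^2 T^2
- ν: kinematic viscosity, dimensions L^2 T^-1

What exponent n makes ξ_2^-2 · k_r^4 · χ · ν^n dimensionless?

2

Balance the L exponent: (2)·n from ν, plus −2·(2) + 4·(0) + (0) = -4 from the rest, must sum to zero.
2n − 4 = 0, so n = 2.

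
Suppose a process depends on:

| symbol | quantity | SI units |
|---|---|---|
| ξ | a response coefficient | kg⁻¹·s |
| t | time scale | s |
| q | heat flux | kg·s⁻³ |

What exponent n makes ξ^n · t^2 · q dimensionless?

1

Balance the M exponent: (-1)·n from ξ, plus 2·(0) + (1) = 1 from the rest, must sum to zero.
−n + 1 = 0, so n = 1.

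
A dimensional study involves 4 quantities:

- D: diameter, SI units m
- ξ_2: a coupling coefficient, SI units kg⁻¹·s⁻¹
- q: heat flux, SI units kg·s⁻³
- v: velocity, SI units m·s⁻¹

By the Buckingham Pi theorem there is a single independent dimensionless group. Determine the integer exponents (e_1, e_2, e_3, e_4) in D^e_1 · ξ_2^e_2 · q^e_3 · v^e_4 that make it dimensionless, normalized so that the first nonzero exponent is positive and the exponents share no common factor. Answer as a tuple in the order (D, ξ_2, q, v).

M: e_1·(0) + e_2·(-1) + e_3·(1) + e_4·(0) = 0
L: e_1·(1) + e_2·(0) + e_3·(0) + e_4·(1) = 0
T: e_1·(0) + e_2·(-1) + e_3·(-3) + e_4·(-1) = 0
Solving this homogeneous linear system for the smallest-integer solution (first nonzero entry positive) gives (4, 1, 1, -4).

(4, 1, 1, -4)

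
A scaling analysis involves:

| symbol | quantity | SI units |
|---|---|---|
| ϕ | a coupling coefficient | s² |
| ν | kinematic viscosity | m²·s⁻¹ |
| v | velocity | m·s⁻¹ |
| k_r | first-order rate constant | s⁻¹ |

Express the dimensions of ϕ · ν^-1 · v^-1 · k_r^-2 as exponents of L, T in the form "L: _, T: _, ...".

L: -3, T: 6

Collect each base-dimension exponent across the product:
  L: (0) − (2) − (1) − 2·(0) = -3
  T: (2) − (-1) − (-1) − 2·(-1) = 6
So the dimensions are [L⁻³ T⁶].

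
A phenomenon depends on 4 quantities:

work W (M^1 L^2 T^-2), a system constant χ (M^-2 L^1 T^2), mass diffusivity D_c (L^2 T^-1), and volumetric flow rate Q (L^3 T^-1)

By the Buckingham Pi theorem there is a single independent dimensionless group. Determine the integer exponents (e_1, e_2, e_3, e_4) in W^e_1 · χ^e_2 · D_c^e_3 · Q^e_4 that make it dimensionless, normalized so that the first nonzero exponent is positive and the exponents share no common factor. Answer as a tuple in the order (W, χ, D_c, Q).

M: e_1·(1) + e_2·(-2) + e_3·(0) + e_4·(0) = 0
L: e_1·(2) + e_2·(1) + e_3·(2) + e_4·(3) = 0
T: e_1·(-2) + e_2·(2) + e_3·(-1) + e_4·(-1) = 0
Solving this homogeneous linear system for the smallest-integer solution (first nonzero entry positive) gives (2, 1, -1, -1).

(2, 1, -1, -1)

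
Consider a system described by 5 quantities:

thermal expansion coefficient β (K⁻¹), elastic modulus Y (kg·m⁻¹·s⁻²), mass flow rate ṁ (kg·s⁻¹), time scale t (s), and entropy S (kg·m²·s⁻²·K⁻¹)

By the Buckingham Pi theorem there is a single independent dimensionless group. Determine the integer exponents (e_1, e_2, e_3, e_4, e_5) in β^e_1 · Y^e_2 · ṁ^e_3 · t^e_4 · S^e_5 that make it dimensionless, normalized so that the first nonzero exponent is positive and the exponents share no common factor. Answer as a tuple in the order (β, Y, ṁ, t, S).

(1, -2, 3, -3, -1)

M: e_1·(0) + e_2·(1) + e_3·(1) + e_4·(0) + e_5·(1) = 0
L: e_1·(0) + e_2·(-1) + e_3·(0) + e_4·(0) + e_5·(2) = 0
T: e_1·(0) + e_2·(-2) + e_3·(-1) + e_4·(1) + e_5·(-2) = 0
Θ: e_1·(-1) + e_2·(0) + e_3·(0) + e_4·(0) + e_5·(-1) = 0
Solving this homogeneous linear system for the smallest-integer solution (first nonzero entry positive) gives (1, -2, 3, -3, -1).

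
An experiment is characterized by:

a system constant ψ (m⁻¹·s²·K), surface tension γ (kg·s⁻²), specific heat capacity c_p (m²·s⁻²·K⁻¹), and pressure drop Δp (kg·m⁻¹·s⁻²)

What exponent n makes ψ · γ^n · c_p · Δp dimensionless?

Balance the M exponent: (1)·n from γ, plus (0) + (0) + (1) = 1 from the rest, must sum to zero.
n + 1 = 0, so n = -1.

-1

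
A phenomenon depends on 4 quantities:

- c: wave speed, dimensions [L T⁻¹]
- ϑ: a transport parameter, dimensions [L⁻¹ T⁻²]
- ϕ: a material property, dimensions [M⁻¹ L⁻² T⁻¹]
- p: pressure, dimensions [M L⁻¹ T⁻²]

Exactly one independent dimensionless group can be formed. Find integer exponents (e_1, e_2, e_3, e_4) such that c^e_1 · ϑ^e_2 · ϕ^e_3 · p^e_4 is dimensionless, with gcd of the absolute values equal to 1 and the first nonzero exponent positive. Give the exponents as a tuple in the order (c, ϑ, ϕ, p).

M: e_1·(0) + e_2·(0) + e_3·(-1) + e_4·(1) = 0
L: e_1·(1) + e_2·(-1) + e_3·(-2) + e_4·(-1) = 0
T: e_1·(-1) + e_2·(-2) + e_3·(-1) + e_4·(-2) = 0
Solving this homogeneous linear system for the smallest-integer solution (first nonzero entry positive) gives (1, -2, 1, 1).

(1, -2, 1, 1)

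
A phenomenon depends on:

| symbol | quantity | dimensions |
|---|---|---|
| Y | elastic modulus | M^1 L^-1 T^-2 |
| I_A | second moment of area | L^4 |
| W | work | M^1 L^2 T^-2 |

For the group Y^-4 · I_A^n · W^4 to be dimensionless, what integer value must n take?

Balance the L exponent: (4)·n from I_A, plus −4·(-1) + 4·(2) = 12 from the rest, must sum to zero.
4n + 12 = 0, so n = -3.

-3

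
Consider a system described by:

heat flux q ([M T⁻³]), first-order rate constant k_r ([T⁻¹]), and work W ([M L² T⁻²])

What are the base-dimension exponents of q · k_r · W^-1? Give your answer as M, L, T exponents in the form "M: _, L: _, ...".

Collect each base-dimension exponent across the product:
  M: (1) + (0) − (1) = 0
  L: (0) + (0) − (2) = -2
  T: (-3) + (-1) − (-2) = -2
So the dimensions are [L⁻² T⁻²].

M: 0, L: -2, T: -2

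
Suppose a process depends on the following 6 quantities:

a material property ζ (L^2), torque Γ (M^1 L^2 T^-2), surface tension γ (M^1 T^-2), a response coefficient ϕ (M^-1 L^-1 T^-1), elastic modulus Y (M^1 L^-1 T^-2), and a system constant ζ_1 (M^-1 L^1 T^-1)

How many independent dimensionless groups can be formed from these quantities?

There are 6 variables and 3 base dimensions (M, L, T).
The dimension matrix has rank 3.
Independent dimensionless groups: 6 − 3 = 3.

3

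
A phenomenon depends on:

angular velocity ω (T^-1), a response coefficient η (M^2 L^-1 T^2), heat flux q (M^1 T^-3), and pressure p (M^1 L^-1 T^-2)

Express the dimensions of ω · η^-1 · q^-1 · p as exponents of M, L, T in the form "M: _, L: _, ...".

Collect each base-dimension exponent across the product:
  M: (0) − (2) − (1) + (1) = -2
  L: (0) − (-1) − (0) + (-1) = 0
  T: (-1) − (2) − (-3) + (-2) = -2
So the dimensions are [M⁻² T⁻²].

M: -2, L: 0, T: -2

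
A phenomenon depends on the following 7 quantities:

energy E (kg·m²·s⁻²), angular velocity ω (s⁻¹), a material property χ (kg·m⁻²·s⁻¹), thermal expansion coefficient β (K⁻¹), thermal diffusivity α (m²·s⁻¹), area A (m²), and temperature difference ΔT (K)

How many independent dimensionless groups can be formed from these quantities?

There are 7 variables and 4 base dimensions (M, L, T, Θ).
The dimension matrix has rank 4.
Independent dimensionless groups: 7 − 4 = 3.

3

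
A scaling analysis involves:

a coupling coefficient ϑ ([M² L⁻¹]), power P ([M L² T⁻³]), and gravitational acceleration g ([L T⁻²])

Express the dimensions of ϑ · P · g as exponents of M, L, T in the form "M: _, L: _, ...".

Collect each base-dimension exponent across the product:
  M: (2) + (1) + (0) = 3
  L: (-1) + (2) + (1) = 2
  T: (0) + (-3) + (-2) = -5
So the dimensions are [M³ L² T⁻⁵].

M: 3, L: 2, T: -5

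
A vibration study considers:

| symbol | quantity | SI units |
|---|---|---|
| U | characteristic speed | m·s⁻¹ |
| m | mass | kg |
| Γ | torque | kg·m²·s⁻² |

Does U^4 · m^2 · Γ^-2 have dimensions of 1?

Sum the exponent of each base dimension across the product:
  M: 4·[U]_M + 2·[m]_M − 2·[Γ]_M = 4·(0) + 2·(1) − 2·(1) = 0
  L: 4·[U]_L + 2·[m]_L − 2·[Γ]_L = 4·(1) + 2·(0) − 2·(2) = 0
  T: 4·[U]_T + 2·[m]_T − 2·[Γ]_T = 4·(-1) + 2·(0) − 2·(-2) = 0
All base exponents vanish — dimensionless.

yes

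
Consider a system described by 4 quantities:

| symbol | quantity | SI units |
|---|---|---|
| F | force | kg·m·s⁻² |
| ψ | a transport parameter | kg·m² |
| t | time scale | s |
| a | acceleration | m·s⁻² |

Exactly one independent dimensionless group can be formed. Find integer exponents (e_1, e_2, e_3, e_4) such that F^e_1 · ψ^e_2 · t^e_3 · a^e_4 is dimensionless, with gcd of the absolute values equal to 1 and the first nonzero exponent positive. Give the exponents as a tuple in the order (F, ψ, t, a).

(1, -1, 4, 1)

M: e_1·(1) + e_2·(1) + e_3·(0) + e_4·(0) = 0
L: e_1·(1) + e_2·(2) + e_3·(0) + e_4·(1) = 0
T: e_1·(-2) + e_2·(0) + e_3·(1) + e_4·(-2) = 0
Solving this homogeneous linear system for the smallest-integer solution (first nonzero entry positive) gives (1, -1, 4, 1).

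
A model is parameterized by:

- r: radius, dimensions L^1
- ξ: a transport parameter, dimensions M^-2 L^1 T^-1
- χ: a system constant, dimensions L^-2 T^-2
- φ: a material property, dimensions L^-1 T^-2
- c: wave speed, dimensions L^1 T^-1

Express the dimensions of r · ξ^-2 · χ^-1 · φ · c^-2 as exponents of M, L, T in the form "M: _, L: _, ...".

M: 4, L: -2, T: 4

Collect each base-dimension exponent across the product:
  M: (0) − 2·(-2) − (0) + (0) − 2·(0) = 4
  L: (1) − 2·(1) − (-2) + (-1) − 2·(1) = -2
  T: (0) − 2·(-1) − (-2) + (-2) − 2·(-1) = 4
So the dimensions are [M⁴ L⁻² T⁴].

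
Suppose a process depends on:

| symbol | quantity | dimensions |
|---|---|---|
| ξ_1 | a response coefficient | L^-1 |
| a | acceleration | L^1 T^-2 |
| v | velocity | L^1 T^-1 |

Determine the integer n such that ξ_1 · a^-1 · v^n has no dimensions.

Balance the L exponent: (1)·n from v, plus (-1) − (1) = -2 from the rest, must sum to zero.
n − 2 = 0, so n = 2.

2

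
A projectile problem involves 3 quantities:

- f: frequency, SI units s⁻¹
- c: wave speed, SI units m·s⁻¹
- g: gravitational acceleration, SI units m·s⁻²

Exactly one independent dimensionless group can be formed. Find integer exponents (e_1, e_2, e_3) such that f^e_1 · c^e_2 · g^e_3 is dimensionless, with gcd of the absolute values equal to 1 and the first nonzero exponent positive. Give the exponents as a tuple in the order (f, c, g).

L: e_1·(0) + e_2·(1) + e_3·(1) = 0
T: e_1·(-1) + e_2·(-1) + e_3·(-2) = 0
Solving this homogeneous linear system for the smallest-integer solution (first nonzero entry positive) gives (1, 1, -1).

(1, 1, -1)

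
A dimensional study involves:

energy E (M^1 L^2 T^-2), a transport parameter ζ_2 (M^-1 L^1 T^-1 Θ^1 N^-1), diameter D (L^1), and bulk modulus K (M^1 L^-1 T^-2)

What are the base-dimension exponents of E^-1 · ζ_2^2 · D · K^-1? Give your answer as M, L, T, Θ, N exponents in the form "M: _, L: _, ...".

M: -4, L: 2, T: 2, Θ: 2, N: -2

Collect each base-dimension exponent across the product:
  M: −(1) + 2·(-1) + (0) − (1) = -4
  L: −(2) + 2·(1) + (1) − (-1) = 2
  T: −(-2) + 2·(-1) + (0) − (-2) = 2
  Θ: −(0) + 2·(1) + (0) − (0) = 2
  N: −(0) + 2·(-1) + (0) − (0) = -2
So the dimensions are [M⁻⁴ L² T² Θ² N⁻²].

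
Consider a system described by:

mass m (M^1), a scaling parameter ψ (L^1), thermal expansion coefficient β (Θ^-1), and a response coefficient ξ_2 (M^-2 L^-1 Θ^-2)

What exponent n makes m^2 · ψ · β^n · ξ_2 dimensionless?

Balance the Θ exponent: (-1)·n from β, plus 2·(0) + (0) + (-2) = -2 from the rest, must sum to zero.
−n − 2 = 0, so n = -2.

-2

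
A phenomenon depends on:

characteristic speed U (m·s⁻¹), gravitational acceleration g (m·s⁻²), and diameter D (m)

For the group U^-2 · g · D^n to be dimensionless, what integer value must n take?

Balance the L exponent: (1)·n from D, plus −2·(1) + (1) = -1 from the rest, must sum to zero.
n − 1 = 0, so n = 1.

1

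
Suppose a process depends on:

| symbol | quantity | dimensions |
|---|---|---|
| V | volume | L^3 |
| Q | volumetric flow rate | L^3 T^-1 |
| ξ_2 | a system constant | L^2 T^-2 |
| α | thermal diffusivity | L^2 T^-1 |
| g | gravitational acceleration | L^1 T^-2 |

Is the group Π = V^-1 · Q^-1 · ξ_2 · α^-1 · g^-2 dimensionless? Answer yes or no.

Sum the exponent of each base dimension across the product:
  L: −[V]_L − [Q]_L + [ξ_2]_L − [α]_L − 2·[g]_L = −(3) − (3) + (2) − (2) − 2·(1) = -8
  T: −[V]_T − [Q]_T + [ξ_2]_T − [α]_T − 2·[g]_T = −(0) − (-1) + (-2) − (-1) − 2·(-2) = 4
Net dimensions [L⁻⁸ T⁴] ≠ [1] — not dimensionless.

no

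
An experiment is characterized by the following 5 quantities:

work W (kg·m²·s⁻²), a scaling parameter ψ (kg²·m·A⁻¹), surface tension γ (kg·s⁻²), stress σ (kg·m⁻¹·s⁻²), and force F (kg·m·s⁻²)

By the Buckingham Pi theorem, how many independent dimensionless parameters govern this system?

There are 5 variables and 4 base dimensions (M, L, T, I).
The dimension matrix has rank 3 (less than 4: the dimension vectors are linearly dependent).
Independent dimensionless groups: 5 − 3 = 2.

2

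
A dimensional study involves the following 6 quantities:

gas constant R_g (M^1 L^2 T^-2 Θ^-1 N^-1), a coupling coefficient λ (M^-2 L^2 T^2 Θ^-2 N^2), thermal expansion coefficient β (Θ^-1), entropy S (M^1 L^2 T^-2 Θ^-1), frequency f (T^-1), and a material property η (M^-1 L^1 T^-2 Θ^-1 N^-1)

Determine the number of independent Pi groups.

There are 6 variables and 5 base dimensions (M, L, T, Θ, N).
The dimension matrix has rank 5.
Independent dimensionless groups: 6 − 5 = 1.

1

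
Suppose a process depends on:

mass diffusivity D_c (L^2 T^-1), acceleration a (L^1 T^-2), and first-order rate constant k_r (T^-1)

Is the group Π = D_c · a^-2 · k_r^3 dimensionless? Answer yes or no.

Sum the exponent of each base dimension across the product:
  M: [D_c]_M − 2·[a]_M + 3·[k_r]_M = (0) − 2·(0) + 3·(0) = 0
  L: [D_c]_L − 2·[a]_L + 3·[k_r]_L = (2) − 2·(1) + 3·(0) = 0
  T: [D_c]_T − 2·[a]_T + 3·[k_r]_T = (-1) − 2·(-2) + 3·(-1) = 0
  Θ: [D_c]_Θ − 2·[a]_Θ + 3·[k_r]_Θ = (0) − 2·(0) + 3·(0) = 0
All base exponents vanish — dimensionless.

yes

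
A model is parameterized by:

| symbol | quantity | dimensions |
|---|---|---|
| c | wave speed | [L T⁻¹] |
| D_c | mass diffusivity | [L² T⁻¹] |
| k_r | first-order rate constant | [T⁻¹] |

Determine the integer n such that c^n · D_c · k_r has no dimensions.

Balance the L exponent: (1)·n from c, plus (2) + (0) = 2 from the rest, must sum to zero.
n + 2 = 0, so n = -2.

-2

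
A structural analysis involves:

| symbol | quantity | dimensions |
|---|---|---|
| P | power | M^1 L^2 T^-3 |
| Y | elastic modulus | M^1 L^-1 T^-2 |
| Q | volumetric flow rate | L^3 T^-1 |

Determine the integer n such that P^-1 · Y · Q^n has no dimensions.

Balance the L exponent: (3)·n from Q, plus −(2) + (-1) = -3 from the rest, must sum to zero.
3n − 3 = 0, so n = 1.

1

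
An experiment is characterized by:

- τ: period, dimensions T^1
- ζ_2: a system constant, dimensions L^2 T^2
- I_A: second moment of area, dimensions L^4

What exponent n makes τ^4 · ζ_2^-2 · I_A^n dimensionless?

Balance the L exponent: (4)·n from I_A, plus 4·(0) − 2·(2) = -4 from the rest, must sum to zero.
4n − 4 = 0, so n = 1.

1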